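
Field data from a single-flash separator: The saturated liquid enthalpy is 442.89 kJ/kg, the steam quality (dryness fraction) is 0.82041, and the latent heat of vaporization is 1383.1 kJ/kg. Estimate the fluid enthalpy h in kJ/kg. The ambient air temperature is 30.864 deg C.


h = hf + x * hfg
h = 442.89 + 0.82041 * 1383.1
h = 1577.6 kJ/kg


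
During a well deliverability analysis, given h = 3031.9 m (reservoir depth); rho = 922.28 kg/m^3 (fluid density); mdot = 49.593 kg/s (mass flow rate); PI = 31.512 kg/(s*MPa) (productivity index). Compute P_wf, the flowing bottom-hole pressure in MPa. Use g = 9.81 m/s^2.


Step 1: P_i = rho*g*h/1e6 = 922.28*9.81*3031.9/1e6 = 27.43132 MPa
Step 2: P_wf = P_i - mdot/PI = 27.43132 - 49.593/31.512 = 25.858 MPa
P_wf = 25.858 MPa


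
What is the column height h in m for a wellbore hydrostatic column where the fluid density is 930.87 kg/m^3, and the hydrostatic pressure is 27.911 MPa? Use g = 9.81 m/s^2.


h = P * 1e6 / (g * rho)
h = 27.911 * 1e6 / (9.81 * 930.87)
h = 3056.5 m


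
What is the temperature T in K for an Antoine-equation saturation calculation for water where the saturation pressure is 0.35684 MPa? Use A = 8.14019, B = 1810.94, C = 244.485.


T = B / (A - log10(P_sat * 760 / 0.101325)) - C
T = 1810.94 / (8.14019 - log10(0.35684 * 760 / 0.101325)) - 244.485
T = 139.7896 deg C
Convert to K: 139.7896 + 273.15 = 412.94 K
T = 412.94 K


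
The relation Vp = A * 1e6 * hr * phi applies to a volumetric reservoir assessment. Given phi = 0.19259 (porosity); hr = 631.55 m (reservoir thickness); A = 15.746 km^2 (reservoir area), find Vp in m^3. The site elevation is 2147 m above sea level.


Vp = A * 1e6 * hr * phi
Vp = 15.746 * 1e6 * 631.55 * 0.19259
Vp = 1.9152e+09 m^3


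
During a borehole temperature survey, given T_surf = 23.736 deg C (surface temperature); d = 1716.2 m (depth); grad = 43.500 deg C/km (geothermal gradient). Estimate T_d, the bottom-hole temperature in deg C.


T_d = T_surf + grad * d / 1000
T_d = 23.736 + 43.500 * 1716.2 / 1000
T_d = 98.391 deg C


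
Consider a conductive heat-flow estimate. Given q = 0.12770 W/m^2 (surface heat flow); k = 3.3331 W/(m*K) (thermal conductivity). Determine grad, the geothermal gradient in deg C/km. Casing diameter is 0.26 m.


grad = q * 1000 / k
grad = 0.12770 * 1000 / 3.3331
grad = 38.313 deg C/km


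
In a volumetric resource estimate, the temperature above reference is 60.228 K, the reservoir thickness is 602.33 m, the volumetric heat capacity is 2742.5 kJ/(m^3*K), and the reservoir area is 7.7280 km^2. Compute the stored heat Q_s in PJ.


Step 1: Vr = A*1e6*hr = 7.728*1e6*602.33 = 4.654806e+09 m^3
Step 2: Q_s = Vr*rhoc*dT/1e12 = 4.654806e+09*2742.5*60.228/1e12 = 768.86 PJ
Q_s = 768.86 PJ


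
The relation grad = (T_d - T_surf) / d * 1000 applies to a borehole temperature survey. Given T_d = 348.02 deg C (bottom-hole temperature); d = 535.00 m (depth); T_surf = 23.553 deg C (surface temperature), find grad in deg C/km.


grad = (T_d - T_surf) / d * 1000
grad = (348.02 - 23.553) / 535.00 * 1000
grad = 606.48 deg C/km


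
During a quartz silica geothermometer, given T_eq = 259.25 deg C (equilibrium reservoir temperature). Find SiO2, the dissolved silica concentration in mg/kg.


SiO2 = 10^(5.19 - 1309/(T_eq + 273.15))
SiO2 = 10^(5.19 - 1309/(259.25 + 273.15))
SiO2 = 538.67 mg/kg


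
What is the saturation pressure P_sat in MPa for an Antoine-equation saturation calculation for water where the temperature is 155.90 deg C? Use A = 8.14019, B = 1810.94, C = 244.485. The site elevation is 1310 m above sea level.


P_sat = 10^(A - B/(C + T)) / 760 * 0.101325
P_sat = 10^(8.14019 - 1810.94/(244.485 + 155.90)) / 760 * 0.101325
P_sat = 0.55220 MPa


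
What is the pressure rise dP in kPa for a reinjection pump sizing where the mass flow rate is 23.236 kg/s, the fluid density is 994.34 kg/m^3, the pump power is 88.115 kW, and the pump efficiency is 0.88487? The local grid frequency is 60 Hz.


dP = P_pump * rho * eta / mdot
dP = 88.115 * 994.34 * 0.88487 / 23.236
dP = 3336.6 kPa


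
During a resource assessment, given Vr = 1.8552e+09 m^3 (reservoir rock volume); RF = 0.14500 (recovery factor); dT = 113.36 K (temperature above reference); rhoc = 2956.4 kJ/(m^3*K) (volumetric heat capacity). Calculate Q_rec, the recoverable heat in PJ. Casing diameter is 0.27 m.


Step 1: Q_s = Vr*rhoc*dT/1e12 = 1.8552e+09*2956.4*113.36/1e12 = 621.7471 PJ
Step 2: Q_rec = Q_s * RF = 621.7471 * 0.145 = 90.153 PJ
Q_rec = 90.153 PJ


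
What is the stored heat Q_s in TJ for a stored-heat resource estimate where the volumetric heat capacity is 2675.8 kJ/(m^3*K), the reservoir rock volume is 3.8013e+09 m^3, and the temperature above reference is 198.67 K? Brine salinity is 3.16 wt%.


Q_s = Vr * rhoc * dT / 1e12
Q_s = 3.8013e+09 * 2675.8 * 198.67 / 1e12
Q_s = 2020.776 PJ
Convert: 2020.776 PJ * 1000.0 = 2.0208e+06 TJ
Q_s = 2.0208e+06 TJ


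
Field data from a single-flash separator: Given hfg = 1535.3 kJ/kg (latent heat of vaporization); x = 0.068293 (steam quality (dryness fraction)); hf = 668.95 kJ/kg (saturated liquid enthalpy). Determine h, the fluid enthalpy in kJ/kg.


h = hf + x * hfg
h = 668.95 + 0.068293 * 1535.3
h = 773.80 kJ/kg


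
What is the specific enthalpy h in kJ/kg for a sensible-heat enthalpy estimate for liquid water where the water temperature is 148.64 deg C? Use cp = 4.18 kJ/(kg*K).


h = cp * T
h = 4.18 * 148.64
h = 621.32 kJ/kg


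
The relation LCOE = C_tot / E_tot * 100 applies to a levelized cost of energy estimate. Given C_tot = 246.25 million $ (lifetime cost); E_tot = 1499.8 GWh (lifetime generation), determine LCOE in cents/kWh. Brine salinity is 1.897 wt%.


LCOE = C_tot / E_tot * 100
LCOE = 246.25 / 1499.8 * 100
LCOE = 16.419 cents/kWh


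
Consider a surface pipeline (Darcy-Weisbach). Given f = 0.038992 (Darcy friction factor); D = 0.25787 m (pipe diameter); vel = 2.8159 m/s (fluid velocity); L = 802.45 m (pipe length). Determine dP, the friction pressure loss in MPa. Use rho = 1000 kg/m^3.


dP = f * (L/D) * (rho*vel^2/2) / 1000
dP = 0.038992 * (802.45/0.25787) * (1000*2.8159^2/2) / 1000
dP = 481.0577 kPa
Convert: 481.0577 kPa * 0.001 = 0.48106 MPa
dP = 0.48106 MPa


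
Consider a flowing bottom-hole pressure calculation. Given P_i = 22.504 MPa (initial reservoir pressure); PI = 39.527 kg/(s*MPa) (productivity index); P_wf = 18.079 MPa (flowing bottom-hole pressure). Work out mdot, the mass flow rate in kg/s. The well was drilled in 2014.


mdot = (P_i - P_wf) * PI
mdot = (22.504 - 18.079) * 39.527
mdot = 174.91 kg/s


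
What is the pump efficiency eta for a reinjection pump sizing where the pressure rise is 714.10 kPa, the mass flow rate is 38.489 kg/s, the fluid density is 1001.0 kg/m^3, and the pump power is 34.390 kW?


eta = mdot * dP / (rho * P_pump)
eta = 38.489 * 714.10 / (1001.0 * 34.390)
eta = 0.79842


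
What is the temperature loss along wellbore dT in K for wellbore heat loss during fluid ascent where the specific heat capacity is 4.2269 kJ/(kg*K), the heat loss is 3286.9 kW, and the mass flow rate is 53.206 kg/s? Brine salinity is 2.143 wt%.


dT = Q_loss / (mdot * cp)
dT = 3286.9 / (53.206 * 4.2269)
dT = 14.615 K


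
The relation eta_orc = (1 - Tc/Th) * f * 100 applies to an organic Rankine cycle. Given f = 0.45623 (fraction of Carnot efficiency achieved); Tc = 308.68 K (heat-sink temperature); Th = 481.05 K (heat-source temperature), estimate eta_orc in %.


eta_orc = (1 - Tc/Th) * f * 100
eta_orc = (1 - 308.68/481.05) * 0.45623 * 100
eta_orc = 16.348 %


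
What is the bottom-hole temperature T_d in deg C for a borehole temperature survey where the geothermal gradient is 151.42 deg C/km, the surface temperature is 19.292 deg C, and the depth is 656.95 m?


T_d = T_surf + grad * d / 1000
T_d = 19.292 + 151.42 * 656.95 / 1000
T_d = 118.77 deg C


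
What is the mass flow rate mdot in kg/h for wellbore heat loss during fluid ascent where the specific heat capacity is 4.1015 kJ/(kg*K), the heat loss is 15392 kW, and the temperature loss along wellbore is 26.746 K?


mdot = Q_loss / (cp * dT)
mdot = 15392 / (4.1015 * 26.746)
mdot = 140.3116 kg/s
Convert: 140.3116 kg/s * 3600.0 = 5.0512e+05 kg/h
mdot = 5.0512e+05 kg/h


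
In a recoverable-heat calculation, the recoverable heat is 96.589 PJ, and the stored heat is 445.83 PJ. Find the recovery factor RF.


RF = Q_rec / Q_s
RF = 96.589 / 445.83
RF = 0.21665


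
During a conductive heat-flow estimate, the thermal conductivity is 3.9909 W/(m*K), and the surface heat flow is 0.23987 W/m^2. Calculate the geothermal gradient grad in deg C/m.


grad = q * 1000 / k
grad = 0.23987 * 1000 / 3.9909
grad = 60.10424 deg C/km
Convert: 60.10424 deg C/km * 0.001 = 0.060104 deg C/m
grad = 0.060104 deg C/m


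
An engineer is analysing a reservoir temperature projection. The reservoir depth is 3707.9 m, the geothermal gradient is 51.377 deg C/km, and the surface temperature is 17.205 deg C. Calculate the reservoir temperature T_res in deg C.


T_res = T_surf + grad * d / 1000
T_res = 17.205 + 51.377 * 3707.9 / 1000
T_res = 207.71 deg C


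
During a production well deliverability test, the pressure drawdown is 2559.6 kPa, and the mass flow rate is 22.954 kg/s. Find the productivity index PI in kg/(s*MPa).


PI = mdot * 1000 / dP
PI = 22.954 * 1000 / 2559.6
PI = 8.9678 kg/(s*MPa)


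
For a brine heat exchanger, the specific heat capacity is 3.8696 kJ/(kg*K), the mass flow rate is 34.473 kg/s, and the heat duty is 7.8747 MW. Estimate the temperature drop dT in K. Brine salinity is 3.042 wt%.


dT = Q * 1000 / (mdot * cp)
dT = 7.8747 * 1000 / (34.473 * 3.8696)
dT = 59.032 K


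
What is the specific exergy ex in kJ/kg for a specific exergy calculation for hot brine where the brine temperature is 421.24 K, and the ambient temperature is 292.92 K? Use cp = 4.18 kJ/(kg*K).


ex = cp * ((T_b - T_0) - T_0 * ln(T_b/T_0))
ex = 4.18 * ((421.24 - 292.92) - 292.92 * ln(421.24/292.92))
ex = 91.547 kJ/kg


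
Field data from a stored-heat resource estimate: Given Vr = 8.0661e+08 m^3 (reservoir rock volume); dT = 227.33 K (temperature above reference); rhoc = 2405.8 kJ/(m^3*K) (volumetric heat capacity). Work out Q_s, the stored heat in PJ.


Q_s = Vr * rhoc * dT / 1e12
Q_s = 8.0661e+08 * 2405.8 * 227.33 / 1e12
Q_s = 441.14 PJ


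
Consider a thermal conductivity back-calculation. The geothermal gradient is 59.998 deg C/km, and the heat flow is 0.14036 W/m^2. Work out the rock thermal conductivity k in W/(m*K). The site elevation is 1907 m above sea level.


k = q / (grad / 1000)
k = 0.14036 / (59.998 / 1000)
k = 2.3394 W/(m*K)


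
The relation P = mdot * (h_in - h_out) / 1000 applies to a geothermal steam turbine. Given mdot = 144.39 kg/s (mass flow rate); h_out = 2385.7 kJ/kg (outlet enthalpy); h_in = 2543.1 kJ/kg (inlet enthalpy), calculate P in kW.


P = mdot * (h_in - h_out) / 1000
P = 144.39 * (2543.1 - 2385.7) / 1000
P = 22.72699 MW
Convert: 22.72699 MW * 1000.0 = 22727 kW
P = 22727 kW


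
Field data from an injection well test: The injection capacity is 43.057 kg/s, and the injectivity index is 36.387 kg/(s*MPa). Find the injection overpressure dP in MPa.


dP = mdot * 1000 / II
dP = 43.057 * 1000 / 36.387
dP = 1183.307 kPa
Convert: 1183.307 kPa * 0.001 = 1.1833 MPa
dP = 1.1833 MPa


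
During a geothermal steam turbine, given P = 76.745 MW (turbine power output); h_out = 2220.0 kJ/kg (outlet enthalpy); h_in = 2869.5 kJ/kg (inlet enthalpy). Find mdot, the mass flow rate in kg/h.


mdot = P * 1000 / (h_in - h_out)
mdot = 76.745 * 1000 / (2869.5 - 2220.0)
mdot = 118.1601 kg/s
Convert: 118.1601 kg/s * 3600.0 = 4.2538e+05 kg/h
mdot = 4.2538e+05 kg/h


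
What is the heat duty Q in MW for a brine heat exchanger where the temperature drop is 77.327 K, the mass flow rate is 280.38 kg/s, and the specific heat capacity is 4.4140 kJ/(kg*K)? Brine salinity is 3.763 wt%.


Q = mdot * cp * dT / 1000
Q = 280.38 * 4.4140 * 77.327 / 1000
Q = 95.700 MW


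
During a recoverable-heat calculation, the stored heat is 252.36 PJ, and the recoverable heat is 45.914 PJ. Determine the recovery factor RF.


RF = Q_rec / Q_s
RF = 45.914 / 252.36
RF = 0.18194


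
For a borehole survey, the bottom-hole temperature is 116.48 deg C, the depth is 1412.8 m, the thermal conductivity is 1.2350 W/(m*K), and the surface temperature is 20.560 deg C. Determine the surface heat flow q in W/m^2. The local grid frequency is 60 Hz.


Step 1: grad = (T_d - T_surf)/d * 1000 = (116.48 - 20.56)/1412.8 * 1000 = 67.89354 deg C/km
Step 2: q = k * grad / 1000 = 1.235 * 67.89354 / 1000 = 0.083849 W/m^2
q = 0.083849 W/m^2


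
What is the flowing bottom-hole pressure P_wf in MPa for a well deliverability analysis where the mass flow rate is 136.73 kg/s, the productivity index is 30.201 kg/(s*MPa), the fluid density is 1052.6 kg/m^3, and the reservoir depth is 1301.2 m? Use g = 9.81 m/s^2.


Step 1: P_i = rho*g*h/1e6 = 1052.6*9.81*1301.2/1e6 = 13.43620 MPa
Step 2: P_wf = P_i - mdot/PI = 13.43620 - 136.73/30.201 = 8.9089 MPa
P_wf = 8.9089 MPa


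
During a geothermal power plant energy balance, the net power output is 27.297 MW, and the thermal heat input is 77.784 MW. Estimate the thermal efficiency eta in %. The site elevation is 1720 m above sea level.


eta = W_net / Q_in * 100
eta = 27.297 / 77.784 * 100
eta = 35.093 %


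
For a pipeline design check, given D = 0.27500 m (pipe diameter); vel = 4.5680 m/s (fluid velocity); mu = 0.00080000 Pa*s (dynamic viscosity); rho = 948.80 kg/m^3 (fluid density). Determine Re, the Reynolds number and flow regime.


Step 1: Re = rho*vel*D/mu = 948.8*4.568*0.275/0.0008 = 1.4899e+06
Step 2: Re = 1.4899e+06 > 4000, so flow is turbulent.
Re = 1.4899e+06 (turbulent)


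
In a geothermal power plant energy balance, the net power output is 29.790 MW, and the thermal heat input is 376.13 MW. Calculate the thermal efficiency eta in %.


eta = W_net / Q_in * 100
eta = 29.790 / 376.13 * 100
eta = 7.9201 %


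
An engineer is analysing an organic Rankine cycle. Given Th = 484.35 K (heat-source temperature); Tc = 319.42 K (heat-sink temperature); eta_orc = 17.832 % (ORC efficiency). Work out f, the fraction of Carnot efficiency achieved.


f = (eta_orc/100) / (1 - Tc/Th)
f = (17.832/100) / (1 - 319.42/484.35)
f = 0.52367


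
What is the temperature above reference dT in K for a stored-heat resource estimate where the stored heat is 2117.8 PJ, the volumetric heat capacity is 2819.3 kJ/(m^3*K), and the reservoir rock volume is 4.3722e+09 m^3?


dT = Q_s * 1e12 / (Vr * rhoc)
dT = 2117.8 * 1e12 / (4.3722e+09 * 2819.3)
dT = 171.81 K


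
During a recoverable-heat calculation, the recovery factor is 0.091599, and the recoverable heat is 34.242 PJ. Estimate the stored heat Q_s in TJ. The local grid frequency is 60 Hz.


Q_s = Q_rec / RF
Q_s = 34.242 / 0.091599
Q_s = 373.8250 PJ
Convert: 373.8250 PJ * 1000.0 = 3.7382e+05 TJ
Q_s = 3.7382e+05 TJ


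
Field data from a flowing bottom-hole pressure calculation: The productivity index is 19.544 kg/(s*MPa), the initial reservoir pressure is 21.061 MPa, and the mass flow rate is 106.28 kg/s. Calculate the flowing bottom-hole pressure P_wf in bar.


P_wf = P_i - mdot / PI
P_wf = 21.061 - 106.28 / 19.544
P_wf = 15.62301 MPa
Convert: 15.62301 MPa * 10.0 = 156.23 bar
P_wf = 156.23 bar


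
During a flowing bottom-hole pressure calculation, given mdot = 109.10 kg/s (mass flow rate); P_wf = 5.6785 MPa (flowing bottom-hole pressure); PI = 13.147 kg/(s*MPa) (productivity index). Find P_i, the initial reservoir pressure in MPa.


P_i = P_wf + mdot / PI
P_i = 5.6785 + 109.10 / 13.147
P_i = 13.977 MPa


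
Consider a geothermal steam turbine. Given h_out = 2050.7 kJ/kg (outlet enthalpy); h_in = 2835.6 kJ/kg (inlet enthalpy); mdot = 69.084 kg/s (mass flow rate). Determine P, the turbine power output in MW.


P = mdot * (h_in - h_out) / 1000
P = 69.084 * (2835.6 - 2050.7) / 1000
P = 54.224 MW


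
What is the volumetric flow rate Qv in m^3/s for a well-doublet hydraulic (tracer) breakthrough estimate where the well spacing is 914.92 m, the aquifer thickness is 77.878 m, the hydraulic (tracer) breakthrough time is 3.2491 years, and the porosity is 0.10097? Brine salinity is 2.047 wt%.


Qv = pi*hr*phi*L^2 / (3*t_bt*365.25*86400)
Qv = pi*77.878*0.10097*914.92^2 / (3*3.2491*365.25*86400)
Qv = 0.067226 m^3/s


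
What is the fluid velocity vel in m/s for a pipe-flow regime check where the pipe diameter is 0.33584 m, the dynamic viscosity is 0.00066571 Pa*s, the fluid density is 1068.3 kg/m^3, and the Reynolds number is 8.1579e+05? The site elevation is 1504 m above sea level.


vel = Re * mu / (rho * D)
vel = 8.1579e+05 * 0.00066571 / (1068.3 * 0.33584)
vel = 1.5137 m/s


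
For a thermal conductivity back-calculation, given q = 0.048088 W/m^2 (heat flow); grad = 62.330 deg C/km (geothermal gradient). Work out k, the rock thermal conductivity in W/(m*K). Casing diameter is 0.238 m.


k = q / (grad / 1000)
k = 0.048088 / (62.330 / 1000)
k = 0.77151 W/(m*K)


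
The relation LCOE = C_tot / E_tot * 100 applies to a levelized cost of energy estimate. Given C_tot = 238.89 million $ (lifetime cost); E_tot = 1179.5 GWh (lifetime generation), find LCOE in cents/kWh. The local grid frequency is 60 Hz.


LCOE = C_tot / E_tot * 100
LCOE = 238.89 / 1179.5 * 100
LCOE = 20.253 cents/kWh


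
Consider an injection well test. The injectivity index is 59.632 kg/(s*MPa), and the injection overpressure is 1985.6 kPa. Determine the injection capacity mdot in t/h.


mdot = II * dP / 1000
mdot = 59.632 * 1985.6 / 1000
mdot = 118.4053 kg/s
Convert: 118.4053 kg/s * 3.6 = 426.26 t/h
mdot = 426.26 t/h


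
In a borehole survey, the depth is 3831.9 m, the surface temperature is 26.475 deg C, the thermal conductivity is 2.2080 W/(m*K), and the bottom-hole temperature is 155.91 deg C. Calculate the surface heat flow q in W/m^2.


Step 1: grad = (T_d - T_surf)/d * 1000 = (155.91 - 26.475)/3831.9 * 1000 = 33.77828 deg C/km
Step 2: q = k * grad / 1000 = 2.208 * 33.77828 / 1000 = 0.074582 W/m^2
q = 0.074582 W/m^2


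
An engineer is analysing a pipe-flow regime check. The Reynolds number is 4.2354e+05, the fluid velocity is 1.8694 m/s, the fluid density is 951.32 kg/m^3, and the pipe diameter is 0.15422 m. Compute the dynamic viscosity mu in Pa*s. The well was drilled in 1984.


mu = rho * vel * D / Re
mu = 951.32 * 1.8694 * 0.15422 / 4.2354e+05
mu = 0.00064755 Pa*s


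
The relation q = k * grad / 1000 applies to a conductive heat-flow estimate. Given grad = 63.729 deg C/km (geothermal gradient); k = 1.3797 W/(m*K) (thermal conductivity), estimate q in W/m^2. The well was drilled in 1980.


q = k * grad / 1000
q = 1.3797 * 63.729 / 1000
q = 0.087927 W/m^2


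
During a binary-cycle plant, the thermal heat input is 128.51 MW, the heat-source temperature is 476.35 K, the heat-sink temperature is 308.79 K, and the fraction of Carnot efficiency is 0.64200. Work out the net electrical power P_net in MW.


Step 1: eta = (1 - Tc/Th)*f = (1 - 308.79/476.35)*0.642 = 0.2258287
Step 2: P_net = eta * Q_in = 0.2258287 * 128.51 = 29.021 MW
P_net = 29.021 MW


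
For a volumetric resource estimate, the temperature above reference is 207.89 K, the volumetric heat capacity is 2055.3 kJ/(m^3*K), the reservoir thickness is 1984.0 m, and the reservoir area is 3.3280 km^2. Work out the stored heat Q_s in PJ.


Step 1: Vr = A*1e6*hr = 3.328*1e6*1984.0 = 6.602752e+09 m^3
Step 2: Q_s = Vr*rhoc*dT/1e12 = 6.602752e+09*2055.3*207.89/1e12 = 2821.2 PJ
Q_s = 2821.2 PJ


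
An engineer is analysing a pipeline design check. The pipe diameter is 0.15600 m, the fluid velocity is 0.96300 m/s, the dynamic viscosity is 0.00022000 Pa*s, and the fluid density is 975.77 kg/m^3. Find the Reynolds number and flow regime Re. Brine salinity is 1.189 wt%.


Step 1: Re = rho*vel*D/mu = 975.77*0.963*0.156/0.00022 = 6.6631e+05
Step 2: Re = 6.6631e+05 > 4000, so flow is turbulent.
Re = 6.6631e+05 (turbulent)


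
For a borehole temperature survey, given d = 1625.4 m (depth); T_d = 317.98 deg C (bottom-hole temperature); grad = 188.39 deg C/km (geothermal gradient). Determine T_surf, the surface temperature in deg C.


T_surf = T_d - grad * d / 1000
T_surf = 317.98 - 188.39 * 1625.4 / 1000
T_surf = 11.771 deg C


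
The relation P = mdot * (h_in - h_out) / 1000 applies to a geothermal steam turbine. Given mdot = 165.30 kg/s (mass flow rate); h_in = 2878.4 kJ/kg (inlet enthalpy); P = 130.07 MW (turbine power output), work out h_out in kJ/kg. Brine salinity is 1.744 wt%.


h_out = h_in - P * 1000 / mdot
h_out = 2878.4 - 130.07 * 1000 / 165.30
h_out = 2091.5 kJ/kg


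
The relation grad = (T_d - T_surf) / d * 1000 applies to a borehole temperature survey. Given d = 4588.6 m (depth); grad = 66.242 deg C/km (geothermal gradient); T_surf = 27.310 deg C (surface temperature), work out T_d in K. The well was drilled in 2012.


T_d = T_surf + grad * d / 1000
T_d = 27.310 + 66.242 * 4588.6 / 1000
T_d = 331.2680 deg C
Convert to K: 331.2680 + 273.15 = 604.42 K
T_d = 604.42 K


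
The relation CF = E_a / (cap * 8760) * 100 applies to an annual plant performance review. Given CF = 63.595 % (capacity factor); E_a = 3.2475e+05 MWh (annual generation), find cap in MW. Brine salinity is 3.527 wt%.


cap = E_a / (CF/100 * 8760)
cap = 3.2475e+05 / (63.595/100 * 8760)
cap = 58.294 MW


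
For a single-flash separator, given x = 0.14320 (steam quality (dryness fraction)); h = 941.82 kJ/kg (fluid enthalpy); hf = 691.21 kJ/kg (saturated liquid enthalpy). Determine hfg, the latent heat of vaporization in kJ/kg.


hfg = (h - hf) / x
hfg = (941.82 - 691.21) / 0.14320
hfg = 1750.1 kJ/kg


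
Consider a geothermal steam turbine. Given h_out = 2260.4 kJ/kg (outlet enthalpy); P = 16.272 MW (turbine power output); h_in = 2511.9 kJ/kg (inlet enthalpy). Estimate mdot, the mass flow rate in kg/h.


mdot = P * 1000 / (h_in - h_out)
mdot = 16.272 * 1000 / (2511.9 - 2260.4)
mdot = 64.69980 kg/s
Convert: 64.69980 kg/s * 3600.0 = 2.3292e+05 kg/h
mdot = 2.3292e+05 kg/h


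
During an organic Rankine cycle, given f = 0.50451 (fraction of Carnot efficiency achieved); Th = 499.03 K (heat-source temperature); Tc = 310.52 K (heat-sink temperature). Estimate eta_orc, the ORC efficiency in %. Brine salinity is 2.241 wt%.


eta_orc = (1 - Tc/Th) * f * 100
eta_orc = (1 - 310.52/499.03) * 0.50451 * 100
eta_orc = 19.058 %


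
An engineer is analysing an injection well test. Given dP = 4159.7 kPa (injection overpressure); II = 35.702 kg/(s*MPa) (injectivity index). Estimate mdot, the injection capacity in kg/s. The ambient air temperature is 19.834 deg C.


mdot = II * dP / 1000
mdot = 35.702 * 4159.7 / 1000
mdot = 148.51 kg/s


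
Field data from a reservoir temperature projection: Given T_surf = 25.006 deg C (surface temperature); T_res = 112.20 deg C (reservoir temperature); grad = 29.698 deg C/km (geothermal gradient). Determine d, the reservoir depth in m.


d = (T_res - T_surf) / grad * 1000
d = (112.20 - 25.006) / 29.698 * 1000
d = 2936.0 m


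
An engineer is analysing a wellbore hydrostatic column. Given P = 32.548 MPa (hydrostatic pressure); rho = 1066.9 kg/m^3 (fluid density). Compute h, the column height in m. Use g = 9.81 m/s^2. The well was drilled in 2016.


h = P * 1e6 / (g * rho)
h = 32.548 * 1e6 / (9.81 * 1066.9)
h = 3109.8 m


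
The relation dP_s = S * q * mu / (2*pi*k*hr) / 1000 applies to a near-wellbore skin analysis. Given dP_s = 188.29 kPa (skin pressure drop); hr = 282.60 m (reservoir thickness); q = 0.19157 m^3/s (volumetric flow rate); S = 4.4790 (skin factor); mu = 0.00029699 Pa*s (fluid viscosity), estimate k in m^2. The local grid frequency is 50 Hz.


k = S*q*mu / (2*pi*dP_s*1000*hr)
k = 4.4790*0.19157*0.00029699 / (2*pi*188.29*1000*282.60)
k = 7.6220e-13 m^2


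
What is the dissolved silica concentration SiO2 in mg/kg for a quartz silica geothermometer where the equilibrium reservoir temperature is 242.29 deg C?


SiO2 = 10^(5.19 - 1309/(T_eq + 273.15))
SiO2 = 10^(5.19 - 1309/(242.29 + 273.15))
SiO2 = 447.12 mg/kg


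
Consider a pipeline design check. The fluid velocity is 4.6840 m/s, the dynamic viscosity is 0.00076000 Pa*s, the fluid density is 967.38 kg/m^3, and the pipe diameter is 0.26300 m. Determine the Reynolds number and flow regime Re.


Step 1: Re = rho*vel*D/mu = 967.38*4.684*0.263/0.00076 = 1.5680e+06
Step 2: Re = 1.5680e+06 > 4000, so flow is turbulent.
Re = 1.5680e+06 (turbulent)


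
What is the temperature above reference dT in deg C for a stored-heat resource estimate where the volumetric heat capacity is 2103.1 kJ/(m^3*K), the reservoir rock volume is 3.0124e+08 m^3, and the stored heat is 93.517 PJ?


dT = Q_s * 1e12 / (Vr * rhoc)
dT = 93.517 * 1e12 / (3.0124e+08 * 2103.1)
dT = 147.6108 K
Convert (temperature difference, 1 K = 1 deg C): 147.6108 K = 147.6108 deg C
dT = 147.61 deg C


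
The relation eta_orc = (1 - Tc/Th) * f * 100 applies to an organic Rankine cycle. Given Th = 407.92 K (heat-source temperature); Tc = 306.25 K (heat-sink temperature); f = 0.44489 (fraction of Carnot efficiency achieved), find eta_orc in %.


eta_orc = (1 - Tc/Th) * f * 100
eta_orc = (1 - 306.25/407.92) * 0.44489 * 100
eta_orc = 11.088 %


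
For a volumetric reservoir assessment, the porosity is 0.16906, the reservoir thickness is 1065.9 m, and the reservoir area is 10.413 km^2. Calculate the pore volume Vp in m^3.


Vp = A * 1e6 * hr * phi
Vp = 10.413 * 1e6 * 1065.9 * 0.16906
Vp = 1.8764e+09 m^3


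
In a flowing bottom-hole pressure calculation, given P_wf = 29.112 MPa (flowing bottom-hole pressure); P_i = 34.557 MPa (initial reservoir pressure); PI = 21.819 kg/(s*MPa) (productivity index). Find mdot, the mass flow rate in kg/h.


mdot = (P_i - P_wf) * PI
mdot = (34.557 - 29.112) * 21.819
mdot = 118.8045 kg/s
Convert: 118.8045 kg/s * 3600.0 = 4.2770e+05 kg/h
mdot = 4.2770e+05 kg/h


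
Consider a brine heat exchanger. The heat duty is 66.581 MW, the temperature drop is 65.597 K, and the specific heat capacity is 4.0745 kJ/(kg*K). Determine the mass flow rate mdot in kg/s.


mdot = Q * 1000 / (cp * dT)
mdot = 66.581 * 1000 / (4.0745 * 65.597)
mdot = 249.11 kg/s


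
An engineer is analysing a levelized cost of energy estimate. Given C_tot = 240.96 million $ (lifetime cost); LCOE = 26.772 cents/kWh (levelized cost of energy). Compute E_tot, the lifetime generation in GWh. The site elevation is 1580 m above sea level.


E_tot = C_tot / LCOE * 100
E_tot = 240.96 / 26.772 * 100
E_tot = 900.04 GWh


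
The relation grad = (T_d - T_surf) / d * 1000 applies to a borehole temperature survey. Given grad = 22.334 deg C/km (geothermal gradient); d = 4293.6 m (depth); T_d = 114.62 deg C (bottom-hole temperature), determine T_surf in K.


T_surf = T_d - grad * d / 1000
T_surf = 114.62 - 22.334 * 4293.6 / 1000
T_surf = 18.72674 deg C
Convert to K: 18.72674 + 273.15 = 291.88 K
T_surf = 291.88 K


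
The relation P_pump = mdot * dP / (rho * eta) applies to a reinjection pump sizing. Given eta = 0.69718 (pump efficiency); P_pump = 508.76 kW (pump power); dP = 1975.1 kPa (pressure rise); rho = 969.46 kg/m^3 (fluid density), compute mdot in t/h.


mdot = P_pump * rho * eta / dP
mdot = 508.76 * 969.46 * 0.69718 / 1975.1
mdot = 174.1000 kg/s
Convert: 174.1000 kg/s * 3.6 = 626.76 t/h
mdot = 626.76 t/h


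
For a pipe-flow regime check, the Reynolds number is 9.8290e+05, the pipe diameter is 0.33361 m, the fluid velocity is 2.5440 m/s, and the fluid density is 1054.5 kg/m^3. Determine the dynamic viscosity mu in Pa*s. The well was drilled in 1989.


mu = rho * vel * D / Re
mu = 1054.5 * 2.5440 * 0.33361 / 9.8290e+05
mu = 0.00091053 Pa*s


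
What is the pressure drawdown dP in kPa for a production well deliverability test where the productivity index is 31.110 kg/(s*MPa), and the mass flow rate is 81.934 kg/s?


dP = mdot * 1000 / PI
dP = 81.934 * 1000 / 31.110
dP = 2633.7 kPa


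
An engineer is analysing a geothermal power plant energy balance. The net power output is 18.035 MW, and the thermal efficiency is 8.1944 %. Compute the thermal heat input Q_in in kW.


Q_in = W_net / (eta / 100)
Q_in = 18.035 / (8.1944 / 100)
Q_in = 220.0893 MW
Convert: 220.0893 MW * 1000.0 = 2.2009e+05 kW
Q_in = 2.2009e+05 kW


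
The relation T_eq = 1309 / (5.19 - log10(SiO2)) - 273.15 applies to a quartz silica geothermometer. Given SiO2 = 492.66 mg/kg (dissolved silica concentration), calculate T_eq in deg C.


T_eq = 1309 / (5.19 - log10(SiO2)) - 273.15
T_eq = 1309 / (5.19 - log10(492.66)) - 273.15
T_eq = 250.98 deg C


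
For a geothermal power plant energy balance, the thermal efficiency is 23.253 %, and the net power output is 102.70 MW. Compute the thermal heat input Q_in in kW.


Q_in = W_net / (eta / 100)
Q_in = 102.70 / (23.253 / 100)
Q_in = 441.6634 MW
Convert: 441.6634 MW * 1000.0 = 4.4166e+05 kW
Q_in = 4.4166e+05 kW


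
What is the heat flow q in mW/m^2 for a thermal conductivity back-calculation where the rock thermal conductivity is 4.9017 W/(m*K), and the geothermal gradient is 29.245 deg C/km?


q = k * grad / 1000
q = 4.9017 * 29.245 / 1000
q = 0.1433502 W/m^2
Convert: 0.1433502 W/m^2 * 1000.0 = 143.35 mW/m^2
q = 143.35 mW/m^2


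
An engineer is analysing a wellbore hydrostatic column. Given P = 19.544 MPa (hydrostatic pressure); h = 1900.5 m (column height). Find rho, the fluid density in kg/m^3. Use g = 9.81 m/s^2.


rho = P * 1e6 / (g * h)
rho = 19.544 * 1e6 / (9.81 * 1900.5)
rho = 1048.3 kg/m^3


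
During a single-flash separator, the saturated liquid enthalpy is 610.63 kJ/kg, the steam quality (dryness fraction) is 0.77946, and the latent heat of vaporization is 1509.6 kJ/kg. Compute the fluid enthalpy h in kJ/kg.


h = hf + x * hfg
h = 610.63 + 0.77946 * 1509.6
h = 1787.3 kJ/kg


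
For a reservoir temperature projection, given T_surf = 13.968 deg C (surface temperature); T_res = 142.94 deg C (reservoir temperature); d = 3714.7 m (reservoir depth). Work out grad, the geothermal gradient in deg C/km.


grad = (T_res - T_surf) / d * 1000
grad = (142.94 - 13.968) / 3714.7 * 1000
grad = 34.719 deg C/km


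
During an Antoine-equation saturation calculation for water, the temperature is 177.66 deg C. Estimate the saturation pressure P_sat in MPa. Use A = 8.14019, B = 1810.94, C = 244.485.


P_sat = 10^(A - B/(C + T)) / 760 * 0.101325
P_sat = 10^(8.14019 - 1810.94/(244.485 + 177.66)) / 760 * 0.101325
P_sat = 0.94458 MPa


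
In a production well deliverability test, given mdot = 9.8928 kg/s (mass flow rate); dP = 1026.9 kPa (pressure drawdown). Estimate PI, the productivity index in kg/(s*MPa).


PI = mdot * 1000 / dP
PI = 9.8928 * 1000 / 1026.9
PI = 9.6337 kg/(s*MPa)


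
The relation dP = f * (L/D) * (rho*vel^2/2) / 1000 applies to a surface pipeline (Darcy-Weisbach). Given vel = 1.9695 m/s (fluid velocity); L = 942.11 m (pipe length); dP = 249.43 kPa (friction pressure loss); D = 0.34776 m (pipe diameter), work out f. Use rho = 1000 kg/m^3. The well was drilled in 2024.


f = dP*1000 / ((L/D)*(rho*vel^2/2))
f = 249.43*1000 / ((942.11/0.34776)*(1000*1.9695^2/2))
f = 0.047473


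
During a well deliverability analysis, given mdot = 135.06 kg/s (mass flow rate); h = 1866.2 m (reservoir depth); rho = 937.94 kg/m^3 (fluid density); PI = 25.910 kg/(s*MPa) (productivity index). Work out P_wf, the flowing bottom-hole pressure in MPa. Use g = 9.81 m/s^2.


Step 1: P_i = rho*g*h/1e6 = 937.94*9.81*1866.2/1e6 = 17.17126 MPa
Step 2: P_wf = P_i - mdot/PI = 17.17126 - 135.06/25.91 = 11.959 MPa
P_wf = 11.959 MPa


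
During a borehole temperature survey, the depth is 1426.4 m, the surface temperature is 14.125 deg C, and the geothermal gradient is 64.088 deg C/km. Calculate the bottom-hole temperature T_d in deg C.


T_d = T_surf + grad * d / 1000
T_d = 14.125 + 64.088 * 1426.4 / 1000
T_d = 105.54 deg C


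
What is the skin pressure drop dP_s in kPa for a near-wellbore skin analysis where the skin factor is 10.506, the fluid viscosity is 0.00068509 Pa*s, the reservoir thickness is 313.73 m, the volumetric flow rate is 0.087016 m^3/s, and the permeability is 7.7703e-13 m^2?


dP_s = S * q * mu / (2*pi*k*hr) / 1000
dP_s = 10.506 * 0.087016 * 0.00068509 / (2*pi*7.7703e-13*313.73) / 1000
dP_s = 408.89 kPa


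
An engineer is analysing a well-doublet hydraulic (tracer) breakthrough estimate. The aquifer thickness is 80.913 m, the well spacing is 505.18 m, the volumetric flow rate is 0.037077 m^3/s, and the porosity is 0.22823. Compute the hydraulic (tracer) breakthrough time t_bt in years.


t_bt = pi * hr * phi * L^2 / (3 * Qv) / (365.25*86400)
t_bt = pi * 80.913 * 0.22823 * 505.18^2 / (3 * 0.037077) / (365.25*86400)
t_bt = 4.2180 years


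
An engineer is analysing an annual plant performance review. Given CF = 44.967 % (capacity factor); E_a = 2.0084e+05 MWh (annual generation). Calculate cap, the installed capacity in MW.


cap = E_a / (CF/100 * 8760)
cap = 2.0084e+05 / (44.967/100 * 8760)
cap = 50.986 MW


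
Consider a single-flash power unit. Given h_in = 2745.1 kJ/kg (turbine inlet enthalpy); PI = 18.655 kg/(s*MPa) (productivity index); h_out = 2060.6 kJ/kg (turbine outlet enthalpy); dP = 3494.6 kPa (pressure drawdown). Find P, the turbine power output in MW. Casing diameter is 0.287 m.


Step 1: mdot = PI * dP / 1000 = 18.655 * 3494.6 / 1000 = 65.19176 kg/s
Step 2: P = mdot*(h_in - h_out)/1000 = 65.19176*(2745.1 - 2060.6)/1000 = 44.624 MW
P = 44.624 MW


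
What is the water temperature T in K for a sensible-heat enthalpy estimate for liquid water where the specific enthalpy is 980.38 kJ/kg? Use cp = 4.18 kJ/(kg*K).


T = h / cp
T = 980.38 / 4.18
T = 234.5407 deg C
Convert to K: 234.5407 + 273.15 = 507.69 K
T = 507.69 K


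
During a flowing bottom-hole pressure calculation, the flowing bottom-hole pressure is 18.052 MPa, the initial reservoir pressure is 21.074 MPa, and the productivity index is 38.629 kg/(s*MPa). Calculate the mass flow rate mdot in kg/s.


mdot = (P_i - P_wf) * PI
mdot = (21.074 - 18.052) * 38.629
mdot = 116.74 kg/s


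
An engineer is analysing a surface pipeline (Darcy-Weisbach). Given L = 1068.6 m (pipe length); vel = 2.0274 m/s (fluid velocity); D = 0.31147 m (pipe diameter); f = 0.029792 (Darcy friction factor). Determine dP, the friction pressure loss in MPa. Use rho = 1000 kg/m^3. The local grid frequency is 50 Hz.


dP = f * (L/D) * (rho*vel^2/2) / 1000
dP = 0.029792 * (1068.6/0.31147) * (1000*2.0274^2/2) / 1000
dP = 210.0620 kPa
Convert: 210.0620 kPa * 0.001 = 0.21006 MPa
dP = 0.21006 MPa


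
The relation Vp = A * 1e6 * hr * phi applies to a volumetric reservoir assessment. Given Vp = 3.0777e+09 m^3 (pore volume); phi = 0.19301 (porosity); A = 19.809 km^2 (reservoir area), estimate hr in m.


hr = Vp / (A * 1e6 * phi)
hr = 3.0777e+09 / (19.809 * 1e6 * 0.19301)
hr = 804.98 m


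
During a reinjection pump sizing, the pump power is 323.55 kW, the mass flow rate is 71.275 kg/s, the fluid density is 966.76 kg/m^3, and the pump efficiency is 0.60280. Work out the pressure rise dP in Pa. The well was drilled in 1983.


dP = P_pump * rho * eta / mdot
dP = 323.55 * 966.76 * 0.60280 / 71.275
dP = 2645.429 kPa
Convert: 2645.429 kPa * 1000.0 = 2.6454e+06 Pa
dP = 2.6454e+06 Pa


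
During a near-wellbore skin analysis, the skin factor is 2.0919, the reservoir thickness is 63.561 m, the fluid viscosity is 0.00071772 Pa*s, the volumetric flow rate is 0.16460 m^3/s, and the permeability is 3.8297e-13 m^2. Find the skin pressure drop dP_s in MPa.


dP_s = S * q * mu / (2*pi*k*hr) / 1000
dP_s = 2.0919 * 0.16460 * 0.00071772 / (2*pi*3.8297e-13*63.561) / 1000
dP_s = 1615.811 kPa
Convert: 1615.811 kPa * 0.001 = 1.6158 MPa
dP_s = 1.6158 MPa


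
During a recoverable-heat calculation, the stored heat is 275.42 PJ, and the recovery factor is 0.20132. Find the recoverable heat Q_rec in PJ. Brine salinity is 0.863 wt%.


Q_rec = Q_s * RF
Q_rec = 275.42 * 0.20132
Q_rec = 55.448 PJ


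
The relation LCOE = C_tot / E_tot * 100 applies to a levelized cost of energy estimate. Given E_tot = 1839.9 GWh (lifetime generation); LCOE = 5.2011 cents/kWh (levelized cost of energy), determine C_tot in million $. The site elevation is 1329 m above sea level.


C_tot = LCOE / 100 * E_tot
C_tot = 5.2011 / 100 * 1839.9
C_tot = 95.695 million $


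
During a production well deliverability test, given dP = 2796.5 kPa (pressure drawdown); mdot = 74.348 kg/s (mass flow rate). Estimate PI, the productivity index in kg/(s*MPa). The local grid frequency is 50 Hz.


PI = mdot * 1000 / dP
PI = 74.348 * 1000 / 2796.5
PI = 26.586 kg/(s*MPa)


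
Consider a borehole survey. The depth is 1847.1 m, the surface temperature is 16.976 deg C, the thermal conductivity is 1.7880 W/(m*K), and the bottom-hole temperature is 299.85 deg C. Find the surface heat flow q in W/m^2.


Step 1: grad = (T_d - T_surf)/d * 1000 = (299.85 - 16.976)/1847.1 * 1000 = 153.1449 deg C/km
Step 2: q = k * grad / 1000 = 1.788 * 153.1449 / 1000 = 0.27382 W/m^2
q = 0.27382 W/m^2


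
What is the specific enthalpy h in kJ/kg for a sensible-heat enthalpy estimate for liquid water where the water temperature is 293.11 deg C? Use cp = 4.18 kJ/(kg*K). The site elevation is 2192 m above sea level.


h = cp * T
h = 4.18 * 293.11
h = 1225.2 kJ/kg


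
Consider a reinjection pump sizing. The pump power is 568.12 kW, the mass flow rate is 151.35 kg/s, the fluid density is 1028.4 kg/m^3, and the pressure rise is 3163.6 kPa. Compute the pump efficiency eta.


eta = mdot * dP / (rho * P_pump)
eta = 151.35 * 3163.6 / (1028.4 * 568.12)
eta = 0.81952


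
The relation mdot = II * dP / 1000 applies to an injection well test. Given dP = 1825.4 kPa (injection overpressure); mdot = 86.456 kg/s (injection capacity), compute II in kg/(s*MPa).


II = mdot * 1000 / dP
II = 86.456 * 1000 / 1825.4
II = 47.363 kg/(s*MPa)


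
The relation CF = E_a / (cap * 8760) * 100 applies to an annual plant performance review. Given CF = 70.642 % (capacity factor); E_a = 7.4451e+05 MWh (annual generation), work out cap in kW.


cap = E_a / (CF/100 * 8760)
cap = 7.4451e+05 / (70.642/100 * 8760)
cap = 120.3105 MW
Convert: 120.3105 MW * 1000.0 = 1.2031e+05 kW
cap = 1.2031e+05 kW


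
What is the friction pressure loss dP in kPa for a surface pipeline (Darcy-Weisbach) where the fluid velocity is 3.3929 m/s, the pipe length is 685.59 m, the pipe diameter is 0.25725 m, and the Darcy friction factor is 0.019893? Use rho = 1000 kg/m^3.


dP = f * (L/D) * (rho*vel^2/2) / 1000
dP = 0.019893 * (685.59/0.25725) * (1000*3.3929^2/2) / 1000
dP = 305.16 kPa


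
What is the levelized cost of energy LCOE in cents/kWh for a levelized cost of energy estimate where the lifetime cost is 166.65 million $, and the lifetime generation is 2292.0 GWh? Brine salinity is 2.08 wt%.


LCOE = C_tot / E_tot * 100
LCOE = 166.65 / 2292.0 * 100
LCOE = 7.2709 cents/kWh


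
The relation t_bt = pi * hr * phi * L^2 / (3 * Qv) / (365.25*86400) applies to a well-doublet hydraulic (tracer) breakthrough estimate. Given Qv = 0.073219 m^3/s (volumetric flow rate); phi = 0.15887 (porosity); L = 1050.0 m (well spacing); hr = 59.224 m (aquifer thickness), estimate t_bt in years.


t_bt = pi * hr * phi * L^2 / (3 * Qv) / (365.25*86400)
t_bt = pi * 59.224 * 0.15887 * 1050.0^2 / (3 * 0.073219) / (365.25*86400)
t_bt = 4.7013 years


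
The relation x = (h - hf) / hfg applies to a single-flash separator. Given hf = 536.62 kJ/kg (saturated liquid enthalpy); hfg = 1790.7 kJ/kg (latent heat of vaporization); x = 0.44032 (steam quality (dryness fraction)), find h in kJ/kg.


h = hf + x * hfg
h = 536.62 + 0.44032 * 1790.7
h = 1325.1 kJ/kg


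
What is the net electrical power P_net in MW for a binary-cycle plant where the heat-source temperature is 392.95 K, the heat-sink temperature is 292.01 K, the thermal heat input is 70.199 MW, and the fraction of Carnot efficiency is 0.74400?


Step 1: eta = (1 - Tc/Th)*f = (1 - 292.01/392.95)*0.744 = 0.1911168
Step 2: P_net = eta * Q_in = 0.1911168 * 70.199 = 13.416 MW
P_net = 13.416 MW
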